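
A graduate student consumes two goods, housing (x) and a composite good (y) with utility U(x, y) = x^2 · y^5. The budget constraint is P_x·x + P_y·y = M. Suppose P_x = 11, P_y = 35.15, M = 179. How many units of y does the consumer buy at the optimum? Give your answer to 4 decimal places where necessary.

y* = 3.6375

Tangency: MRS = (2/5)·y/x = P_x/P_y.
So 2·P_y·y = 5·P_x·x; combined with the budget, a share 2/7 of income goes to x.
Demand: x*(P_x,P_y,M) = 2/7·M/P_x and y* = 5/7·M/P_y.
At P_x=11, P_y=35.15, M=179: y* = 5/7·179/35.15 = 3.6375.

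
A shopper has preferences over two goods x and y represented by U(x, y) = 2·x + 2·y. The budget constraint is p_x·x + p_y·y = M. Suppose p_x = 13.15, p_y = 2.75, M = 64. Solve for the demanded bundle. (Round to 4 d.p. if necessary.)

y gives more utility per dollar, so spend all income on y: y* = M/p_y, x* = 0.
Numerically: x* = 0, y* = 23.2727.

x* = 0, y* = 23.2727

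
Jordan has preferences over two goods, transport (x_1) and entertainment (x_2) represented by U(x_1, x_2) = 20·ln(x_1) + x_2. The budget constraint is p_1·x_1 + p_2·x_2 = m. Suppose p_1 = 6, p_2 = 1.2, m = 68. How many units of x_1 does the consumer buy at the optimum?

So x_1*(p_1,p_2) = 20·p_2/p_1, independent of income; and x_2* = (m − 20·p_2)/p_2.
At the given prices: x_1* = 20·1.2/6 = 4.

x_1* = 4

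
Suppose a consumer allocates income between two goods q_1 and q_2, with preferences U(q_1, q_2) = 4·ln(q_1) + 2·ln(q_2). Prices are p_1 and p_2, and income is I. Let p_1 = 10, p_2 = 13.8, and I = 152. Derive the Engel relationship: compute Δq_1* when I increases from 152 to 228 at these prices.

Tangency: MRS = 2·q_2/q_1 = p_1/p_2.
So 4·p_2·q_2 = 2·p_1·q_1; combined with the budget, a share 2/3 of income goes to q_1.
Demand: q_1*(p_1,p_2,I) = 2/3·I/p_1 and q_2* = 1/3·I/p_2.
At p_1=10, p_2=13.8, I=152: q_1* = 2/3·152/10 = 10.1333.
At I' = 228: q_1* = 15.2. Change: 15.2 − 10.1333 = 5.0667.

Δq_1* = 5.0667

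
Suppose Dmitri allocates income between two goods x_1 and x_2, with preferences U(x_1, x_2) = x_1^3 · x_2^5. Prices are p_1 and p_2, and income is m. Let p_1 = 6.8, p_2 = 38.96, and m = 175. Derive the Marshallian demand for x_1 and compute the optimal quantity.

MU_x_1/MU_x_2 = (3·x_2)/(5·x_1); tangency sets this equal to p_1/p_2.
So 3·p_2·x_2 = 5·p_1·x_1; combined with the budget, a share 0.375 of income goes to x_1.
Demand: x_1*(p_1,p_2,m) = 0.375·m/p_1 and x_2* = 0.625·m/p_2.
At p_1=6.8, p_2=38.96, m=175: x_1* = 0.375·175/6.8 = 9.6507.

x_1* = 9.6507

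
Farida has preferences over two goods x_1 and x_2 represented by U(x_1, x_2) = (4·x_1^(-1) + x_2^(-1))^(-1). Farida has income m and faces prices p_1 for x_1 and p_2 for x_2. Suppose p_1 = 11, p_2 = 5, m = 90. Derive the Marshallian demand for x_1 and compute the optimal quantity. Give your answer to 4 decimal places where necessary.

MU_x_1 ∝ 4·x_1^(-2), MU_x_2 ∝ x_2^(-2), so MRS = 4·(x_2/x_1)^(2) = p_1/p_2.
Solve for the ratio: x_2/x_1 = [(1/4)·p_1/p_2]^(0.5).
Substitute x_2 = (x_2/x_1)·x_1 into the budget: x_1* = m/(p_1 + p_2·(x_2/x_1)).
Numerically x_2/x_1 = 0.74162, so x_1* = 90/(11 + 5·0.74162) = 6.1191.

x_1* = 6.1191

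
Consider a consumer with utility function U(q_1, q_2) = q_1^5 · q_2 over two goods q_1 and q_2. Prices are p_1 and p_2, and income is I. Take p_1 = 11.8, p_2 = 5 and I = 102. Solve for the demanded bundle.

q_1* = 7.2034, q_2* = 3.4

The MRS is 5·q_2/q_1. Set MRS = p_1/p_2.
Rearranging, p_2·q_2 = (1/5)·p_1·q_1. Substituting into the budget gives p_1·q_1·(1 + (1/5)) = I.
Demand: q_1*(p_1,p_2,I) = 5/6·I/p_1 and q_2* = 1/6·I/p_2.
At p_1=11.8, p_2=5, I=102: q_1* = 5/6·102/11.8 = 7.2034, q_2* = 3.4.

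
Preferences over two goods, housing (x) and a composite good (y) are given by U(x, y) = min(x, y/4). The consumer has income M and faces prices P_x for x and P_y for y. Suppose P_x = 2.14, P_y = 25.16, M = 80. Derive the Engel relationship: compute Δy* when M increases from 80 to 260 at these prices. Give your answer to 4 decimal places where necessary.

Leontief preferences: the optimum is at the kink where x/1 = y/4, i.e. y = 4·x.
Budget: P_x·x + P_y·4·x = M, so (P_x + 4·P_y)·x = M.
Demand: x*(P_x,P_y,M) = M/(P_x + 4·P_y), y* = 4·M/(P_x + 4·P_y).
Here 2.14 + 4·25.16 = 102.78, giving y* = 3.1134.
At M' = 260: y* = 10.1187. Change: 10.1187 − 3.1134 = 7.0053.

Δy* = 7.0053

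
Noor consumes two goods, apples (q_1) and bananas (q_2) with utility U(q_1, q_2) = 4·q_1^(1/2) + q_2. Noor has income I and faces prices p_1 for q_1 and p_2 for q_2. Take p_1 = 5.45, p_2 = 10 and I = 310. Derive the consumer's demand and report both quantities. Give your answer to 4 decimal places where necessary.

Utility is quasi-linear in q_2; the FOC for q_1 is 2/√q_1 = p_1/p_2.
Thus q_1* = (2·p_2/p_1)² — independent of I — with the rest of income spent on q_2.
Plugging in: q_1* = (2·10/5.45)² = 13.4669, q_2* = 23.6606.

q_1* = 13.4669, q_2* = 23.6606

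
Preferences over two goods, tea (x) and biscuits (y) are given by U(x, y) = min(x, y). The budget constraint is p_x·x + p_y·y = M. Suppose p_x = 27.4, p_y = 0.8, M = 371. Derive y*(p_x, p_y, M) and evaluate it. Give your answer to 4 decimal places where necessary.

y* = 13.156

With perfect complements, no substitution: consume in ratio x:y = 1:1.
Budget: p_x·x + p_y·x = M, so (p_x + p_y)·x = M.
Demand: x*(p_x,p_y,M) = M/(p_x + p_y), y* = M/(p_x + p_y).
Here 27.4 + 0.8 = 28.2, giving y* = 13.156.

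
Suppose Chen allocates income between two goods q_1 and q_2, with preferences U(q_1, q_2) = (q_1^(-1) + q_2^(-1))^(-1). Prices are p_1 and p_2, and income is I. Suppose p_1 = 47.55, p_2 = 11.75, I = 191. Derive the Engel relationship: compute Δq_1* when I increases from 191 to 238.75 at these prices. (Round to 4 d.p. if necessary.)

From the CES first-order condition, (q_2/q_1)^(2) = p_1/p_2.
Hence q_2/q_1 = (p_1/p_2)^(1/(2)), i.e. raised to the 0.5 power.
Substitute q_2 = (q_2/q_1)·q_1 into the budget: q_1* = I/(p_1 + p_2·(q_2/q_1)).
Numerically q_2/q_1 = 2.011668, so q_1* = 191/(47.55 + 11.75·2.011668) = 2.6831.
At I' = 238.75: q_1* = 3.3538. Change: 3.3538 − 2.6831 = 0.6708.

Δq_1* = 0.6708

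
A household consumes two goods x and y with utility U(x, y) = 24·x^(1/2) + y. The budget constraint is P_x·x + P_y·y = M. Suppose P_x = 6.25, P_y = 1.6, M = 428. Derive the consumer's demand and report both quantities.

Set MRS = P_x/P_y: 12·x^(−1/2) = P_x/P_y.
Solve: √x = 12·P_y/P_x, so x*(P_x,P_y) = (12·P_y/P_x)², and y* = (M − P_x·x*)/P_y.
Plugging in: x* = (12·1.6/6.25)² = 9.4372, y* = 230.636.

x* = 9.4372, y* = 230.636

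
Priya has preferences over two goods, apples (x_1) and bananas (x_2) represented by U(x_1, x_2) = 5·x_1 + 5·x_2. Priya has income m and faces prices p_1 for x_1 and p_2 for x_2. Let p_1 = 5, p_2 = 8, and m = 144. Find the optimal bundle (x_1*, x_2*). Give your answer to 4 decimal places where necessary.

Perfect substitutes: compare marginal utility per dollar. 5/p_1 vs 5/p_2 → 1 vs 0.625.
x_1 gives more utility per dollar, so spend all income on x_1: x_1* = m/p_1, x_2* = 0.
Numerically: x_1* = 28.8, x_2* = 0.

x_1* = 28.8, x_2* = 0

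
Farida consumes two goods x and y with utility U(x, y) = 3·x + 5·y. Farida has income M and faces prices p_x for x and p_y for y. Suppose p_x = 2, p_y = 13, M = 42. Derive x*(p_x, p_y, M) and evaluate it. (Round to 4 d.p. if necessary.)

x* = 21

x gives more utility per dollar, so spend all income on x: x* = M/p_x, y* = 0.
Numerically: x* = 21, y* = 0.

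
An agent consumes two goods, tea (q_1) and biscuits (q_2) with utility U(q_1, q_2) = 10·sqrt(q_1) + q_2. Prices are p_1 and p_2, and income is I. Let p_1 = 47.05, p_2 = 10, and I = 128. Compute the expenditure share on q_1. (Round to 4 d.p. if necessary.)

MU_q_1 = 5/√q_1, MU_q_2 = 1. Tangency: 5/√q_1 = p_1/p_2.
Thus q_1* = (5·p_2/p_1)² — independent of I — with the rest of income spent on q_2.
Plugging in: q_1* = (5·10/47.05)² = 1.1293, q_2* = 7.4865.
Expenditure on q_1: 47.05·1.1293 = 53.135; share = 0.4151.

share on q_1 = 0.4151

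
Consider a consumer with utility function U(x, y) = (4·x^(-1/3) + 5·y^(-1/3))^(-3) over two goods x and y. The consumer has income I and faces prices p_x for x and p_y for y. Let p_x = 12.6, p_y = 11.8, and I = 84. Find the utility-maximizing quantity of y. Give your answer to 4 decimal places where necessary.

MU_x ∝ 4·x^(-4/3), MU_y ∝ 5·y^(-4/3), so MRS = (4/5)·(y/x)^(4/3) = p_x/p_y.
Solve for the ratio: y/x = [(5/4)·p_x/p_y]^(0.75).
With the ratio pinned down, the budget gives x* = I/(p_x + p_y·(y/x)) and y* = (y/x)·x*.
Numerically y/x = 1.241792, so x* = 84/(12.6 + 11.8·1.241792) = 3.0822 and y* = 1.241792·3.0822 = 3.8275.

y* = 3.8275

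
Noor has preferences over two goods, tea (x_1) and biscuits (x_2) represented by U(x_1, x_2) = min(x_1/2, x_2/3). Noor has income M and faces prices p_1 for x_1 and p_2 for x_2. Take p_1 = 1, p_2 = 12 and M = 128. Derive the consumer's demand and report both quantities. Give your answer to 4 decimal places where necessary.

x_1* = 6.7368, x_2* = 10.1053

Leontief preferences: the optimum is at the kink where x_1/2 = x_2/3, i.e. x_2 = (3/2)·x_1.
Budget: p_1·x_1 + p_2·(3/2)·x_1 = M, so (2·p_1 + 3·p_2)·x_1 = 2·M.
Demand: x_1*(p_1,p_2,M) = 2·M/(2·p_1 + 3·p_2), x_2* = 3·M/(2·p_1 + 3·p_2).
Here 2·1 + 3·12 = 38, giving x_1* = 6.7368 and x_2* = 10.1053.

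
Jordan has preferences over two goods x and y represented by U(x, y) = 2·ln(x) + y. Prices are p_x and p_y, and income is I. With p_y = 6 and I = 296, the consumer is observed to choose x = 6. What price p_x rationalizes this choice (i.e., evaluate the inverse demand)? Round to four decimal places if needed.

MU_x = 2/x, MU_y = 1. Tangency: 2/x = p_x/p_y.
So x*(p_x,p_y) = 2·p_y/p_x, independent of income; and y* = (I − 2·p_y)/p_y.
Set x* = 6 in the demand function and solve for p_x: p_x = 2.

p_x = 2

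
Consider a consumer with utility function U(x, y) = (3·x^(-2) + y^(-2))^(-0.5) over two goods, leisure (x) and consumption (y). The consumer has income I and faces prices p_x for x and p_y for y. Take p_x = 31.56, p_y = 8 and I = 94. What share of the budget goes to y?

share on y = 0.2174

MU_x ∝ 3·x^(-3), MU_y ∝ y^(-3), so MRS = 3·(y/x)^(3) = p_x/p_y.
Hence y/x = ((1/3)·p_x/p_y)^(1/(3)), i.e. raised to the 1/3 power.
With the ratio pinned down, the budget gives x* = I/(p_x + p_y·(y/x)) and y* = (y/x)·x*.
Numerically y/x = 1.095575, so x* = 94/(31.56 + 8·1.095575) = 2.3311 and y* = 1.095575·2.3311 = 2.5539.
Expenditure on y: 8·2.5539 = 20.431; share = 0.2174.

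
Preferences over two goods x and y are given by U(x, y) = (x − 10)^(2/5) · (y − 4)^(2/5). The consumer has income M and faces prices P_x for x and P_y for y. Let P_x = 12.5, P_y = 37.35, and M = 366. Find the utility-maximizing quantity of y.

This is Cobb-Douglas in (x−10, y−4): tangency gives 0.4·P_y·(y−4) = 0.4·P_x·(x−10).
Substituting into the budget: x* = 10 + 0.5·(M − 10·P_x − 4·P_y)/P_x, and y* = 4 + 0.5·(…)/P_y.
Discretionary income = 366 − 10·12.5 − 4·37.35 = 91.6; y* = 4 + 0.5·91.6/37.35 = 5.2262.

y* = 5.2262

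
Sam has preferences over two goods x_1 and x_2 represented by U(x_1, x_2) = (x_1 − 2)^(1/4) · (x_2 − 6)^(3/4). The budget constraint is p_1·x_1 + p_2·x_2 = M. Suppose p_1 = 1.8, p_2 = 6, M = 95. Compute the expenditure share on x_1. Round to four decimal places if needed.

This is Cobb-Douglas in (x_1−2, x_2−6): tangency gives 0.25·p_2·(x_2−6) = 0.75·p_1·(x_1−2).
After buying the subsistence bundle (2, 6), a share 0.25 of the remaining income goes to x_1: x_1* = 2 + 0.25·(M − 2p_1 − 6p_2)/p_1.
Discretionary income = 95 − 2·1.8 − 6·6 = 55.4; x_1* = 2 + 0.25·55.4/1.8 = 9.6944; x_2* = 6 + 0.75·55.4/6 = 12.925.
Expenditure on x_1: 1.8·9.6944 = 17.45; share = 0.1837.

share on x_1 = 0.1837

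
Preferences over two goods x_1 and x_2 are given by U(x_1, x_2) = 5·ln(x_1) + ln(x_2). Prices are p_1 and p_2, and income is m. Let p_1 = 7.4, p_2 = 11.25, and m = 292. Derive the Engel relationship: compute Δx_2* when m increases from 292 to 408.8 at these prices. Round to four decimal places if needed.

Tangency: MRS = 5·x_2/x_1 = p_1/p_2.
Rearranging, p_2·x_2 = (1/5)·p_1·x_1. Substituting into the budget gives p_1·x_1·(1 + (1/5)) = m.
Demand: x_1*(p_1,p_2,m) = 5/6·m/p_1 and x_2* = 1/6·m/p_2.
At p_1=7.4, p_2=11.25, m=292: x_2* = 1/6·292/11.25 = 4.3259.
At m' = 408.8: x_2* = 6.0563. Change: 6.0563 − 4.3259 = 1.7304.

Δx_2* = 1.7304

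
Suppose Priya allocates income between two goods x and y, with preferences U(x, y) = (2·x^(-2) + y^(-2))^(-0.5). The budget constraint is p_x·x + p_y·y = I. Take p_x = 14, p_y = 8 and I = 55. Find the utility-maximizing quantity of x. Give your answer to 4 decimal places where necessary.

x* = 2.5402

Substitute y = (y/x)·x into the budget: x* = I/(p_x + p_y·(y/x)).
Numerically y/x = 0.956466, so x* = 55/(14 + 8·0.956466) = 2.5402.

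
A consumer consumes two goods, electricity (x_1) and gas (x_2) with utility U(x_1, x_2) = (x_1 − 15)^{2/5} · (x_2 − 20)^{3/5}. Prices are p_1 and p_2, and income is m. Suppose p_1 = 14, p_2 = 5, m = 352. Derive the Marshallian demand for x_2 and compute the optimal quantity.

x_2* = 25.04

Discretionary income = 352 − 15·14 − 20·5 = 42; x_2* = 20 + 0.6·42/5 = 25.04.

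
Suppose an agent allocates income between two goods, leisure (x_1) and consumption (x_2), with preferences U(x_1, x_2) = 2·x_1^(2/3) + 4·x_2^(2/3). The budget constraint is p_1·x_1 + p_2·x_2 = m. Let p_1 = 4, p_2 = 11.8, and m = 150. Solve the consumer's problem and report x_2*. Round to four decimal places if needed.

With the ratio pinned down, the budget gives x_1* = m/(p_1 + p_2·(x_2/x_1)) and x_2* = (x_2/x_1)·x_1*.
Numerically x_2/x_1 = 0.311619, so x_1* = 150/(4 + 11.8·0.311619) = 19.5386 and x_2* = 0.311619·19.5386 = 6.0886.

x_2* = 6.0886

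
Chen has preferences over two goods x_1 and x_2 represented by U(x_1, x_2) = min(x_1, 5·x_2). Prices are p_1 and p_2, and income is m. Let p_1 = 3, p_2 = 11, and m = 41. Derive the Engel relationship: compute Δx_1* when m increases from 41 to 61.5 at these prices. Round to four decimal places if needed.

Leontief preferences: the optimum is at the kink where x_1/5 = x_2/1, i.e. x_2 = (1/5)·x_1.
Budget: p_1·x_1 + p_2·(1/5)·x_1 = m, so (5·p_1 + p_2)·x_1 = 5·m.
Demand: x_1*(p_1,p_2,m) = 5·m/(5·p_1 + p_2), x_2* = m/(5·p_1 + p_2).
Here 5·3 + 11 = 26, giving x_1* = 7.8846.
At m' = 61.5: x_1* = 11.8269. Change: 11.8269 − 7.8846 = 3.9423.

Δx_1* = 3.9423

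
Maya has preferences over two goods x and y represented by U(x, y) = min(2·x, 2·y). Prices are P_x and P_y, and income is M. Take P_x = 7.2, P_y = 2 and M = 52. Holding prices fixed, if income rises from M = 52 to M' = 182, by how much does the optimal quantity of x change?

Δx* = 14.1304

Leontief preferences: the optimum is at the kink where x/2 = y/2, i.e. y = x.
Budget: P_x·x + P_y·x = M, so (2·P_x + 2·P_y)·x = 2·M.
Demand: x*(P_x,P_y,M) = 2·M/(2·P_x + 2·P_y), y* = 2·M/(2·P_x + 2·P_y).
Here 2·7.2 + 2·2 = 18.4, giving x* = 5.6522.
At M' = 182: x* = 19.7826. Change: 19.7826 − 5.6522 = 14.1304.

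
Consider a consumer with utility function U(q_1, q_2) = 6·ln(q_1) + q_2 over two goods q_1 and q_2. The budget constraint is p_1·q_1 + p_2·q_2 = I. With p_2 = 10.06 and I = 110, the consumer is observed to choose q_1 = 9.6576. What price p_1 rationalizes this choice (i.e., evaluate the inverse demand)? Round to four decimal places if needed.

p_1 = 6.25

MU_q_1 = 6/q_1, MU_q_2 = 1. Tangency: 6/q_1 = p_1/p_2.
So q_1*(p_1,p_2) = 6·p_2/p_1, independent of income; and q_2* = (I − 6·p_2)/p_2.
Set q_1* = 9.6576 in the demand function and solve for p_1: p_1 = 6.25.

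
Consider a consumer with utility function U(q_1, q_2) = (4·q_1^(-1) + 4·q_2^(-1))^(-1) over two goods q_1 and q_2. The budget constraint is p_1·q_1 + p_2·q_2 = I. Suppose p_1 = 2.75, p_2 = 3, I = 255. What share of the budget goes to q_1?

From the CES first-order condition, (q_2/q_1)^(2) = p_1/p_2.
Solve for the ratio: q_2/q_1 = [p_1/p_2]^(0.5).
Substitute q_2 = (q_2/q_1)·q_1 into the budget: q_1* = I/(p_1 + p_2·(q_2/q_1)).
Numerically q_2/q_1 = 0.957427, so q_1* = 255/(2.75 + 3·0.957427) = 45.3553 and q_2* = 0.957427·45.3553 = 43.4244.
Expenditure on q_1: 2.75·45.3553 = 124.7269; share = 0.4891.

share on q_1 = 0.4891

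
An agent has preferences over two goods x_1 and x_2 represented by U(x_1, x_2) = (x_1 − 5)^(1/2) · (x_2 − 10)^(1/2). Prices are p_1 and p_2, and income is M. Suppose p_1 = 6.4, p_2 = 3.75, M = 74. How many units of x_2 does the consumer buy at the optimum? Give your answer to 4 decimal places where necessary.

This is Cobb-Douglas in (x_1−5, x_2−10): tangency gives 0.5·p_2·(x_2−10) = 0.5·p_1·(x_1−5).
After buying the subsistence bundle (5, 10), a share 0.5 of the remaining income goes to x_1: x_1* = 5 + 0.5·(M − 5p_1 − 10p_2)/p_1.
Discretionary income = 74 − 5·6.4 − 10·3.75 = 4.5; x_2* = 10 + 0.5·4.5/3.75 = 10.6.

x_2* = 10.6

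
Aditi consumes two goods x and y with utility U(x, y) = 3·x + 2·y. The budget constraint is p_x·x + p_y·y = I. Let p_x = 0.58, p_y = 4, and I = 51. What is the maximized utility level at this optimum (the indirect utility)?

V = 263.7931

Linear utility — the consumer picks whichever good has higher MU/price: 3/0.58 = 5.1724 vs 2/4 = 0.5.
x gives more utility per dollar, so spend all income on x: x* = I/p_x, y* = 0.
Numerically: x* = 87.931, y* = 0.
Utility at the optimum: U(87.931, 0) = 263.7931.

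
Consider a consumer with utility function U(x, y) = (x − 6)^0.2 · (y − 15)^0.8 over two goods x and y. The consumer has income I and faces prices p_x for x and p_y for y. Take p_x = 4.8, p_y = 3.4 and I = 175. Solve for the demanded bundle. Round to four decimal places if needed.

x* = 9.9667, y* = 37.4

This is Cobb-Douglas in (x−6, y−15): tangency gives 0.2·p_y·(y−15) = 0.8·p_x·(x−6).
Substituting into the budget: x* = 6 + 0.2·(I − 6·p_x − 15·p_y)/p_x, and y* = 15 + 0.8·(…)/p_y.
Discretionary income = 175 − 6·4.8 − 15·3.4 = 95.2; x* = 6 + 0.2·95.2/4.8 = 9.9667; y* = 15 + 0.8·95.2/3.4 = 37.4.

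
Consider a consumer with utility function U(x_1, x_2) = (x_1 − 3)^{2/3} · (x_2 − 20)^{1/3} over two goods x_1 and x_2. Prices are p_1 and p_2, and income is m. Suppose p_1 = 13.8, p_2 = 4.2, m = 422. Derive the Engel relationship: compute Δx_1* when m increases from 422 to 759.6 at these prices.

Δx_1* = 16.3092

MRS = 2·(x_2−20)/(x_1−3). Tangency with p_1/p_2 gives x_2−20 = (1/2)·(p_1/p_2)·(x_1−3).
Substituting into the budget: x_1* = 3 + 2/3·(m − 3·p_1 − 20·p_2)/p_1, and x_2* = 20 + 1/3·(…)/p_2.
Discretionary income = 422 − 3·13.8 − 20·4.2 = 296.6; x_1* = 3 + 2/3·296.6/13.8 = 17.3285.
At m' = 759.6: x_1* = 33.6377. Change: 33.6377 − 17.3285 = 16.3092.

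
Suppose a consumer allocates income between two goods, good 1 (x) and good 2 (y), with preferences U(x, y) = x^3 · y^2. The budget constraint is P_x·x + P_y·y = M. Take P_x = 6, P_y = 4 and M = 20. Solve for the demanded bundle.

x* = 2, y* = 2

The MRS is (3/2)·y/x. Set MRS = P_x/P_y.
So 3·P_y·y = 2·P_x·x; combined with the budget, a share 0.6 of income goes to x.
Demand: x*(P_x,P_y,M) = 0.6·M/P_x and y* = 0.4·M/P_y.
At P_x=6, P_y=4, M=20: x* = 0.6·20/6 = 2, y* = 2.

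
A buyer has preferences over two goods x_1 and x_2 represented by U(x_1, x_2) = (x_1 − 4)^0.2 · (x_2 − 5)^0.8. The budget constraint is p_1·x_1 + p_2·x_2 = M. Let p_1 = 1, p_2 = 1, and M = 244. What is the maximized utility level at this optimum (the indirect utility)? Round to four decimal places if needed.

V = 142.4774

This is Cobb-Douglas in (x_1−4, x_2−5): tangency gives 0.2·p_2·(x_2−5) = 0.8·p_1·(x_1−4).
Substituting into the budget: x_1* = 4 + 0.2·(M − 4·p_1 − 5·p_2)/p_1, and x_2* = 5 + 0.8·(…)/p_2.
Discretionary income = 244 − 4·1 − 5·1 = 235; x_1* = 4 + 0.2·235/1 = 51; x_2* = 5 + 0.8·235/1 = 193.
Utility at the optimum: U(51, 193) = 142.4774.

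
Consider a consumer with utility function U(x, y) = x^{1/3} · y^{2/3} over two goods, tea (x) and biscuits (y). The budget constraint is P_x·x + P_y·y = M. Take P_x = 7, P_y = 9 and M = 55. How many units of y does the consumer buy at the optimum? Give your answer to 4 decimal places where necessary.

y* = 4.0741

Tangency: MRS = (1/2)·y/x = P_x/P_y.
Rearranging, P_y·y = 2·P_x·x. Substituting into the budget gives P_x·x·(1 + 2) = M.
Demand: x*(P_x,P_y,M) = 1/3·M/P_x and y* = 2/3·M/P_y.
At P_x=7, P_y=9, M=55: y* = 2/3·55/9 = 4.0741.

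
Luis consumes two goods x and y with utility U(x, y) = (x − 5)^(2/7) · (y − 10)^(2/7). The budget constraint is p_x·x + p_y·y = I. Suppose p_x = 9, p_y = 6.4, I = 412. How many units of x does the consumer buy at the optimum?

x* = 21.8333

Discretionary income = 412 − 5·9 − 10·6.4 = 303; x* = 5 + 0.5·303/9 = 21.8333.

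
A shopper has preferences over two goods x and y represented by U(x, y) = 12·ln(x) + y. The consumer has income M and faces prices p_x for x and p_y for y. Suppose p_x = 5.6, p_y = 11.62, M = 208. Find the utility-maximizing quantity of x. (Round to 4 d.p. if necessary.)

Set MRS = p_x/p_y: (12/x)/1 = p_x/p_y.
So x*(p_x,p_y) = 12·p_y/p_x, independent of income; and y* = (M − 12·p_y)/p_y.
At the given prices: x* = 12·11.62/5.6 = 24.9.

x* = 24.9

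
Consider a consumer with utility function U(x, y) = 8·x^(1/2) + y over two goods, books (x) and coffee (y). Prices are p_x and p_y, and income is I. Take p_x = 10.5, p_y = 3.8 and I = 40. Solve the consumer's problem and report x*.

Set MRS = p_x/p_y: 4·x^(−1/2) = p_x/p_y.
Solve: √x = 4·p_y/p_x, so x*(p_x,p_y) = (4·p_y/p_x)², and y* = (I − p_x·x*)/p_y.
Plugging in: x* = (4·3.8/10.5)² = 2.0956.

x* = 2.0956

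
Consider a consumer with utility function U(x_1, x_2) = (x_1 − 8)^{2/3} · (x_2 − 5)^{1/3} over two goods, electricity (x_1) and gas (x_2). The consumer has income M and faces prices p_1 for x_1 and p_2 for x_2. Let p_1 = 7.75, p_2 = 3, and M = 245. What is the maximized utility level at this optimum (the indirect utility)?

V = 15.7386

Let x_1' = x_1−8, x_2' = x_2−5. MRS = 2·x_2'/x_1' = p_1/p_2.
After buying the subsistence bundle (8, 5), a share 2/3 of the remaining income goes to x_1: x_1* = 8 + 2/3·(M − 8p_1 − 5p_2)/p_1.
Discretionary income = 245 − 8·7.75 − 5·3 = 168; x_1* = 8 + 2/3·168/7.75 = 22.4516; x_2* = 5 + 1/3·168/3 = 23.6667.
Utility at the optimum: U(22.4516, 23.6667) = 15.7386.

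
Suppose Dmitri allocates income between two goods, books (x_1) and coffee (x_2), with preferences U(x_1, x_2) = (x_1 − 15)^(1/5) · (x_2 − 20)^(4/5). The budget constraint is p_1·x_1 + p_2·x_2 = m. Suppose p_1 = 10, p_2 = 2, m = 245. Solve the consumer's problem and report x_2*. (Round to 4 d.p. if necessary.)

This is Cobb-Douglas in (x_1−15, x_2−20): tangency gives 0.2·p_2·(x_2−20) = 0.8·p_1·(x_1−15).
After buying the subsistence bundle (15, 20), a share 0.2 of the remaining income goes to x_1: x_1* = 15 + 0.2·(m − 15p_1 − 20p_2)/p_1.
Discretionary income = 245 − 15·10 − 20·2 = 55; x_2* = 20 + 0.8·55/2 = 42.

x_2* = 42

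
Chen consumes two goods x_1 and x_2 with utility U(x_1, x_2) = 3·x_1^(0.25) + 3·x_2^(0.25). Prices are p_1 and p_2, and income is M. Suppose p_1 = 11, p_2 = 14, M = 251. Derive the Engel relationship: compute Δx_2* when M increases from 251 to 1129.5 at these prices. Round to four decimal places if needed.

Δx_2* = 30.1146

MRS = MU_x_1/MU_x_2 = (x_2/x_1)^(0.75). Set equal to p_1/p_2.
Hence x_2/x_1 = (p_1/p_2)^(1/(0.75)), i.e. raised to the 4/3 power.
With the ratio pinned down, the budget gives x_1* = M/(p_1 + p_2·(x_2/x_1)) and x_2* = (x_2/x_1)·x_1*.
Numerically x_2/x_1 = 0.725025, so x_1* = 251/(11 + 14·0.725025) = 11.8674 and x_2* = 0.725025·11.8674 = 8.6042.
At M' = 1129.5: x_2* = 38.7188. Change: 38.7188 − 8.6042 = 30.1146.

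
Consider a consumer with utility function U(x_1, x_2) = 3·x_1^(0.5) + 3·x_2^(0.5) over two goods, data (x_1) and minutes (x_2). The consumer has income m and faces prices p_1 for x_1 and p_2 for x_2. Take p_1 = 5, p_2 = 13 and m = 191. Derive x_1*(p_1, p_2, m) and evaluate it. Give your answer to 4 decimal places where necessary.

x_1* = 27.5889

MRS = MU_x_1/MU_x_2 = (x_2/x_1)^(0.5). Set equal to p_1/p_2.
Solve for the ratio: x_2/x_1 = [p_1/p_2]^(2).
Substitute x_2 = (x_2/x_1)·x_1 into the budget: x_1* = m/(p_1 + p_2·(x_2/x_1)).
Numerically x_2/x_1 = 0.147929, so x_1* = 191/(5 + 13·0.147929) = 27.5889.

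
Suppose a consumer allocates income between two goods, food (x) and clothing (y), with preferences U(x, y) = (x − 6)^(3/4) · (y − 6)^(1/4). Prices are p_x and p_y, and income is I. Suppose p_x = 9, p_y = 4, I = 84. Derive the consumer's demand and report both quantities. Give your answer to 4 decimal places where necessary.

x* = 6.5, y* = 6.375

Discretionary income = 84 − 6·9 − 6·4 = 6; x* = 6 + 0.75·6/9 = 6.5; y* = 6 + 0.25·6/4 = 6.375.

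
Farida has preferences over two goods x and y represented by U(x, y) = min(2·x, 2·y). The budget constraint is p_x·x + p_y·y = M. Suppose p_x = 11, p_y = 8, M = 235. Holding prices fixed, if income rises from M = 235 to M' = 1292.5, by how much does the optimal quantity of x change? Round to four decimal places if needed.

Leontief preferences: the optimum is at the kink where x/2 = y/2, i.e. y = x.
Budget: p_x·x + p_y·x = M, so (2·p_x + 2·p_y)·x = 2·M.
Demand: x*(p_x,p_y,M) = 2·M/(2·p_x + 2·p_y), y* = 2·M/(2·p_x + 2·p_y).
Here 2·11 + 2·8 = 38, giving x* = 12.3684.
At M' = 1292.5: x* = 68.0263. Change: 68.0263 − 12.3684 = 55.6579.

Δx* = 55.6579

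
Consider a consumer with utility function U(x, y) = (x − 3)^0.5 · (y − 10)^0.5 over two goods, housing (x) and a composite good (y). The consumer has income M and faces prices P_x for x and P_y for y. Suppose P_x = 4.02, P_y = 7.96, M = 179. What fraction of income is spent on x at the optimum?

MRS = (y−10)/(x−3). Tangency with P_x/P_y gives y−10 = (P_x/P_y)·(x−3).
Substituting into the budget: x* = 3 + 0.5·(M − 3·P_x − 10·P_y)/P_x, and y* = 10 + 0.5·(…)/P_y.
Discretionary income = 179 − 3·4.02 − 10·7.96 = 87.34; x* = 3 + 0.5·87.34/4.02 = 13.8632; y* = 10 + 0.5·87.34/7.96 = 15.4862.
Expenditure on x: 4.02·13.8632 = 55.73; share = 0.3113.

share on x = 0.3113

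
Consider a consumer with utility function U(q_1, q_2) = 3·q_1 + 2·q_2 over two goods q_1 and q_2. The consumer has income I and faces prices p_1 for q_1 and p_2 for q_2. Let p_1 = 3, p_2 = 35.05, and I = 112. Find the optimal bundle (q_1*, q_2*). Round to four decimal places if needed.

q_1 gives more utility per dollar, so spend all income on q_1: q_1* = I/p_1, q_2* = 0.
Numerically: q_1* = 37.3333, q_2* = 0.

q_1* = 37.3333, q_2* = 0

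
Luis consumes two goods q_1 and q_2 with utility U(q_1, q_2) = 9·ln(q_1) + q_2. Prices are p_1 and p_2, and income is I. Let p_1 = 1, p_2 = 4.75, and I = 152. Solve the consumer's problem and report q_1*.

q_1* = 42.75

Set MRS = p_1/p_2: (9/q_1)/1 = p_1/p_2.
So q_1*(p_1,p_2) = 9·p_2/p_1, independent of income; and q_2* = (I − 9·p_2)/p_2.
At the given prices: q_1* = 9·4.75/1 = 42.75.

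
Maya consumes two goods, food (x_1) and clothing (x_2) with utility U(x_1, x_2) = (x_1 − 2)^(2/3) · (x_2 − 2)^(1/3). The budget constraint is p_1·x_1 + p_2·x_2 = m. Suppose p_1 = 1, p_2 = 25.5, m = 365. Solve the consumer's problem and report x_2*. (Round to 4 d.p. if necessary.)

Discretionary income = 365 − 2·1 − 2·25.5 = 312; x_2* = 2 + 1/3·312/25.5 = 6.0784.

x_2* = 6.0784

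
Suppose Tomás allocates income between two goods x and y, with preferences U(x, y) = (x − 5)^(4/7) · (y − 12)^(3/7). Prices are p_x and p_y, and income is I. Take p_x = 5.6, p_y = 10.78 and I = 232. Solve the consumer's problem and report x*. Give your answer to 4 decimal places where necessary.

This is Cobb-Douglas in (x−5, y−12): tangency gives 4/7·p_y·(y−12) = 3/7·p_x·(x−5).
After buying the subsistence bundle (5, 12), a share 4/7 of the remaining income goes to x: x* = 5 + 4/7·(I − 5p_x − 12p_y)/p_x.
Discretionary income = 232 − 5·5.6 − 12·10.78 = 74.64; x* = 5 + 4/7·74.64/5.6 = 12.6163.

x* = 12.6163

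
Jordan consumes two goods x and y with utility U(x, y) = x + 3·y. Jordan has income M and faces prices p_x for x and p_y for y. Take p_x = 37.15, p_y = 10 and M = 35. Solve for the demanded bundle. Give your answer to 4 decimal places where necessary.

Linear utility — the consumer picks whichever good has higher MU/price: 1/37.15 = 0.0269 vs 3/10 = 0.3.
y gives more utility per dollar, so spend all income on y: y* = M/p_y, x* = 0.
Numerically: x* = 0, y* = 3.5.

x* = 0, y* = 3.5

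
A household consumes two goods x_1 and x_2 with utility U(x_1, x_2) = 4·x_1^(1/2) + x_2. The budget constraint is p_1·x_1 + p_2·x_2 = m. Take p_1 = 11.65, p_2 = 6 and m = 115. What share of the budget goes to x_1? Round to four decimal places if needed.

share on x_1 = 0.1075

Thus x_1* = (2·p_2/p_1)² — independent of m — with the rest of income spent on x_2.
Plugging in: x_1* = (2·6/11.65)² = 1.061, x_2* = 17.1066.
Expenditure on x_1: 11.65·1.061 = 12.3605; share = 0.1075.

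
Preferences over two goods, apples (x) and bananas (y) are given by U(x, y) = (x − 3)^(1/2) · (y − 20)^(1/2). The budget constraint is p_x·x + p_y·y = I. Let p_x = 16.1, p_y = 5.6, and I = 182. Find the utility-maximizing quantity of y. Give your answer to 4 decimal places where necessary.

Substituting into the budget: x* = 3 + 0.5·(I − 3·p_x − 20·p_y)/p_x, and y* = 20 + 0.5·(…)/p_y.
Discretionary income = 182 − 3·16.1 − 20·5.6 = 21.7; y* = 20 + 0.5·21.7/5.6 = 21.9375.

y* = 21.9375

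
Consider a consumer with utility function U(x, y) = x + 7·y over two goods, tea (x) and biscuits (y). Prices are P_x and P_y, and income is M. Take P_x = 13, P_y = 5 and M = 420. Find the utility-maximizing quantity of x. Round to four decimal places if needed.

Linear utility — the consumer picks whichever good has higher MU/price: 1/13 = 0.0769 vs 7/5 = 1.4.
y gives more utility per dollar, so spend all income on y: y* = M/P_y, x* = 0.
Numerically: x* = 0, y* = 84.

x* = 0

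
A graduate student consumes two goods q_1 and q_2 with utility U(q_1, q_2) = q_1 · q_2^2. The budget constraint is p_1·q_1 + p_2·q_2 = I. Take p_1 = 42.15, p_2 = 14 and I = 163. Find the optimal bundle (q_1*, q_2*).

Tangency: MRS = (1/2)·q_2/q_1 = p_1/p_2.
So p_2·q_2 = 2·p_1·q_1; combined with the budget, a share 1/3 of income goes to q_1.
Demand: q_1*(p_1,p_2,I) = 1/3·I/p_1 and q_2* = 2/3·I/p_2.
At p_1=42.15, p_2=14, I=163: q_1* = 1/3·163/42.15 = 1.289, q_2* = 7.7619.

q_1* = 1.289, q_2* = 7.7619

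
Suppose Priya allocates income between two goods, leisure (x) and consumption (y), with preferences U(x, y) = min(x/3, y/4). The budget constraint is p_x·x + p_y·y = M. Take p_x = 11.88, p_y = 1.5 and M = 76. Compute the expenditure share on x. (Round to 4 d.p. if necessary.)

share on x = 0.8559

Demand: x*(p_x,p_y,M) = 3·M/(3·p_x + 4·p_y), y* = 4·M/(3·p_x + 4·p_y).
Here 3·11.88 + 4·1.5 = 41.64, giving x* = 5.4755 and y* = 7.3007.
Expenditure on x: 11.88·5.4755 = 65.049; share = 0.8559.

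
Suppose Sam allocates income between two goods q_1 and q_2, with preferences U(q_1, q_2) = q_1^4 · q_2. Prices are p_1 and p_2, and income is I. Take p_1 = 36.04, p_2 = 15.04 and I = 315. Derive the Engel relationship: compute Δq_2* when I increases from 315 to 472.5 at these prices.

Tangency: MRS = 4·q_2/q_1 = p_1/p_2.
Rearranging, p_2·q_2 = (1/4)·p_1·q_1. Substituting into the budget gives p_1·q_1·(1 + (1/4)) = I.
Demand: q_1*(p_1,p_2,I) = 0.8·I/p_1 and q_2* = 0.2·I/p_2.
At p_1=36.04, p_2=15.04, I=315: q_2* = 0.2·315/15.04 = 4.1888.
At I' = 472.5: q_2* = 6.2832. Change: 6.2832 − 4.1888 = 2.0944.

Δq_2* = 2.0944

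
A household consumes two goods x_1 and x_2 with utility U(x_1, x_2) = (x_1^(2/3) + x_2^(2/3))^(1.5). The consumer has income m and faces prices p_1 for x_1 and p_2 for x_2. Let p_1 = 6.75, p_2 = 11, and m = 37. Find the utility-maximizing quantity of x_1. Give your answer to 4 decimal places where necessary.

With the ratio pinned down, the budget gives x_1* = m/(p_1 + p_2·(x_2/x_1)) and x_2* = (x_2/x_1)·x_1*.
Numerically x_2/x_1 = 0.231065, so x_1* = 37/(6.75 + 11·0.231065) = 3.982.

x_1* = 3.982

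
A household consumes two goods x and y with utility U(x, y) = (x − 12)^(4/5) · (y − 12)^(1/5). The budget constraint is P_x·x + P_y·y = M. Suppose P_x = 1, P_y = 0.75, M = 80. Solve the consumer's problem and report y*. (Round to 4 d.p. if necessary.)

This is Cobb-Douglas in (x−12, y−12): tangency gives 0.8·P_y·(y−12) = 0.2·P_x·(x−12).
After buying the subsistence bundle (12, 12), a share 0.8 of the remaining income goes to x: x* = 12 + 0.8·(M − 12P_x − 12P_y)/P_x.
Discretionary income = 80 − 12·1 − 12·0.75 = 59; y* = 12 + 0.2·59/0.75 = 27.7333.

y* = 27.7333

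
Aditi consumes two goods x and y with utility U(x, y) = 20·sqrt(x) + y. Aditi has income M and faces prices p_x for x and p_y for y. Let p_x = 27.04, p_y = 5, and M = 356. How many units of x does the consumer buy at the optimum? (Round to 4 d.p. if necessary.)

MU_x = 10/√x, MU_y = 1. Tangency: 10/√x = p_x/p_y.
Solve: √x = 10·p_y/p_x, so x*(p_x,p_y) = (10·p_y/p_x)², and y* = (M − p_x·x*)/p_y.
Plugging in: x* = (10·5/27.04)² = 3.4192.

x* = 3.4192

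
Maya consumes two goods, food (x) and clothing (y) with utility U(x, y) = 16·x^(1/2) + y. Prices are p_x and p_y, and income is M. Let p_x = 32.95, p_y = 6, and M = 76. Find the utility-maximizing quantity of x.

Thus x* = (8·p_y/p_x)² — independent of M — with the rest of income spent on y.
Plugging in: x* = (8·6/32.95)² = 2.1221.

x* = 2.1221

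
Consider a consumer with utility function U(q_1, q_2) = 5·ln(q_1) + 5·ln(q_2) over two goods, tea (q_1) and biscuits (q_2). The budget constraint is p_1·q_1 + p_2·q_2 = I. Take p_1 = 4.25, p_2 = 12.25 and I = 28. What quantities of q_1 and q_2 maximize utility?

q_1* = 3.2941, q_2* = 1.1429

MU_q_1/MU_q_2 = (5·q_2)/(5·q_1); tangency sets this equal to p_1/p_2.
So 5·p_2·q_2 = 5·p_1·q_1; combined with the budget, a share 0.5 of income goes to q_1.
Demand: q_1*(p_1,p_2,I) = 0.5·I/p_1 and q_2* = 0.5·I/p_2.
At p_1=4.25, p_2=12.25, I=28: q_1* = 0.5·28/4.25 = 3.2941, q_2* = 1.1429.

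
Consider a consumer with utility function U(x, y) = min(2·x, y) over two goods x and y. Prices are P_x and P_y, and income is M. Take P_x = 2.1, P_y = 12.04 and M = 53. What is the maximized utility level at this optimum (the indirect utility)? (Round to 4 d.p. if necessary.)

With perfect complements, no substitution: consume in ratio x:y = 1:2.
Budget: P_x·x + P_y·2·x = M, so (P_x + 2·P_y)·x = M.
Demand: x*(P_x,P_y,M) = M/(P_x + 2·P_y), y* = 2·M/(P_x + 2·P_y).
Here 2.1 + 2·12.04 = 26.18, giving x* = 2.0244 and y* = 4.0489.
Utility at the optimum: U(2.0244, 4.0489) = 4.0489.

V = 4.0489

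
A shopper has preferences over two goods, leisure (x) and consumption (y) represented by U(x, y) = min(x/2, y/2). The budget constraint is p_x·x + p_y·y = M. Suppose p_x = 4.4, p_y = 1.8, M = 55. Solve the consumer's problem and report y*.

With perfect complements, no substitution: consume in ratio x:y = 2:2.
Budget: p_x·x + p_y·x = M, so (2·p_x + 2·p_y)·x = 2·M.
Demand: x*(p_x,p_y,M) = 2·M/(2·p_x + 2·p_y), y* = 2·M/(2·p_x + 2·p_y).
Here 2·4.4 + 2·1.8 = 12.4, giving y* = 8.871.

y* = 8.871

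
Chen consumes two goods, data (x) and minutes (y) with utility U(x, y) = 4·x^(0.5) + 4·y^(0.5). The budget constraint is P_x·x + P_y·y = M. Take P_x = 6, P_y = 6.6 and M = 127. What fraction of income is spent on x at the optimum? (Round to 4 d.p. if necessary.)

share on x = 0.5238

With the ratio pinned down, the budget gives x* = M/(P_x + P_y·(y/x)) and y* = (y/x)·x*.
Numerically y/x = 0.826446, so x* = 127/(6 + 6.6·0.826446) = 11.0873 and y* = 0.826446·11.0873 = 9.1631.
Expenditure on x: 6·11.0873 = 66.5238; share = 0.5238.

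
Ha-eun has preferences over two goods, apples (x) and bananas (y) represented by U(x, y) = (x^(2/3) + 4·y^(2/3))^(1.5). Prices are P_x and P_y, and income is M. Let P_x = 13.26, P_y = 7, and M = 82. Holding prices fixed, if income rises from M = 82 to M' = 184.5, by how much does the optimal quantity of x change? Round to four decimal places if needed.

MRS = MU_x/MU_y = (1/4)·(y/x)^(1/3). Set equal to P_x/P_y.
Hence y/x = (4·P_x/P_y)^(1/(1/3)), i.e. raised to the 3 power.
Substitute y = (y/x)·x into the budget: x* = M/(P_x + P_y·(y/x)).
Numerically y/x = 435.027214, so x* = 82/(13.26 + 7·435.027214) = 0.0268.
At M' = 184.5: x* = 0.0603. Change: 0.0603 − 0.0268 = 0.0335.

Δx* = 0.0335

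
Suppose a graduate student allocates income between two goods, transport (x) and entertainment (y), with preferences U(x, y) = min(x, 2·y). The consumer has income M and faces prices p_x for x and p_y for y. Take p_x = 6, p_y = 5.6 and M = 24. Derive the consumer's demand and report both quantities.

x* = 2.7273, y* = 1.3636

Leontief preferences: the optimum is at the kink where x/2 = y/1, i.e. y = (1/2)·x.
Budget: p_x·x + p_y·(1/2)·x = M, so (2·p_x + p_y)·x = 2·M.
Demand: x*(p_x,p_y,M) = 2·M/(2·p_x + p_y), y* = M/(2·p_x + p_y).
Here 2·6 + 5.6 = 17.6, giving x* = 2.7273 and y* = 1.3636.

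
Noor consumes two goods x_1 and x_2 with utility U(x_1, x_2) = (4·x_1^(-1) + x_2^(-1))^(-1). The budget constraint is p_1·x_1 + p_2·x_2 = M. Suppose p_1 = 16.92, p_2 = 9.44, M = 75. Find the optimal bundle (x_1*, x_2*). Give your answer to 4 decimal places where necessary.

MRS = MU_x_1/MU_x_2 = 4·(x_2/x_1)^(2). Set equal to p_1/p_2.
Solve for the ratio: x_2/x_1 = [(1/4)·p_1/p_2]^(0.5).
With the ratio pinned down, the budget gives x_1* = M/(p_1 + p_2·(x_2/x_1)) and x_2* = (x_2/x_1)·x_1*.
Numerically x_2/x_1 = 0.669398, so x_1* = 75/(16.92 + 9.44·0.669398) = 3.2273 and x_2* = 0.669398·3.2273 = 2.1604.

x_1* = 3.2273, x_2* = 2.1604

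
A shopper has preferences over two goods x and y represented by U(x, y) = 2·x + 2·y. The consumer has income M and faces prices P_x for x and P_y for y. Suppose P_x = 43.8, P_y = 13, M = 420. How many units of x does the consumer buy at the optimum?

x* = 0

Perfect substitutes: compare marginal utility per dollar. 2/P_x vs 2/P_y → 0.0457 vs 0.1538.
y gives more utility per dollar, so spend all income on y: y* = M/P_y, x* = 0.
Numerically: x* = 0, y* = 32.3077.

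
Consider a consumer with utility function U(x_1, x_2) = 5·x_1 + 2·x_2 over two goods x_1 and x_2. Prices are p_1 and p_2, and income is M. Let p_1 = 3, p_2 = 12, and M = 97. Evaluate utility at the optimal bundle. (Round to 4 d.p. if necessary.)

V = 161.6667

x_1 gives more utility per dollar, so spend all income on x_1: x_1* = M/p_1, x_2* = 0.
Numerically: x_1* = 32.3333, x_2* = 0.
Utility at the optimum: U(32.3333, 0) = 161.6667.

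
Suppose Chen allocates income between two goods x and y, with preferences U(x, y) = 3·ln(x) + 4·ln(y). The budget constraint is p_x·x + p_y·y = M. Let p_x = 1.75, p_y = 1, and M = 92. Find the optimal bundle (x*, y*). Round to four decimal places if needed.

x* = 22.5306, y* = 52.5714

Tangency: MRS = (3/4)·y/x = p_x/p_y.
So 3·p_y·y = 4·p_x·x; combined with the budget, a share 3/7 of income goes to x.
Demand: x*(p_x,p_y,M) = 3/7·M/p_x and y* = 4/7·M/p_y.
At p_x=1.75, p_y=1, M=92: x* = 3/7·92/1.75 = 22.5306, y* = 52.5714.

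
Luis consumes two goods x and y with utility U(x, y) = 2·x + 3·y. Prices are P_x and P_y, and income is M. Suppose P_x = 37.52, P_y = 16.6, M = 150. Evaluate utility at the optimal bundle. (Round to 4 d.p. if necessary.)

V = 27.1084

y gives more utility per dollar, so spend all income on y: y* = M/P_y, x* = 0.
Numerically: x* = 0, y* = 9.0361.
Utility at the optimum: U(0, 9.0361) = 27.1084.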